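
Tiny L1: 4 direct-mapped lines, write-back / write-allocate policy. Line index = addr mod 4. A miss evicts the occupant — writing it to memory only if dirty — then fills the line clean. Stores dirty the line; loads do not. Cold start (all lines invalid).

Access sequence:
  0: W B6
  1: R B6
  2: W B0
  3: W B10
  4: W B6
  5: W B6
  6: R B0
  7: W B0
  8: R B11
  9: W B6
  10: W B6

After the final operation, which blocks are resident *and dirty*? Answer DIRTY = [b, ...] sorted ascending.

DIRTY = [0, 6]

  0 | W B6 → L2 miss [D]
  1 | R B6 → L2 hit [D]
  2 | W B0 → L0 miss [D]
  3 | W B10 → L2 miss wb→B6 [D]
  4 | W B6 → L2 miss wb→B10 [D]
  5 | W B6 → L2 hit [D]
  6 | R B0 → L0 hit [D]
  7 | W B0 → L0 hit [D]
  8 | R B11 → L3 miss [-]
  9 | W B6 → L2 hit [D]
  10 | W B6 → L2 hit [D]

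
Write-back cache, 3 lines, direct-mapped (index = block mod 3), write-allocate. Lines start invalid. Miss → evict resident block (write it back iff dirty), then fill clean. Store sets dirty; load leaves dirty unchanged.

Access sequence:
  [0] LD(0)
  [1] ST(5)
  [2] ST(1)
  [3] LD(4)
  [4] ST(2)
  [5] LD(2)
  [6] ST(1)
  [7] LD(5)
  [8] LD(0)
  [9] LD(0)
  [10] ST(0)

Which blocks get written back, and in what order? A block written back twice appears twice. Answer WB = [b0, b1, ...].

WB = [1, 5, 2]

0: R B0 → L0 miss [-]
1: W B5 → L2 miss [D]
2: W B1 → L1 miss [D]
3: R B4 → L1 miss wb→B1 [-]
4: W B2 → L2 miss wb→B5 [D]
5: R B2 → L2 hit [D]
6: W B1 → L1 miss [D]
7: R B5 → L2 miss wb→B2 [-]
8: R B0 → L0 hit [-]
9: R B0 → L0 hit [-]
10: W B0 → L0 hit [D]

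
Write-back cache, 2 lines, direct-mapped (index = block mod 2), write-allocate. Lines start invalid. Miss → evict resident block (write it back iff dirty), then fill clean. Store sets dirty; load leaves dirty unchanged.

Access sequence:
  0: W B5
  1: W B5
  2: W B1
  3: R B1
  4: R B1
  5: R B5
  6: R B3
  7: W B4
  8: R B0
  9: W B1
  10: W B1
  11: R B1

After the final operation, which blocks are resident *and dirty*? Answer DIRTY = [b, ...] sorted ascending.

  0 | W B5 → L1 miss [D]
  1 | W B5 → L1 hit [D]
  2 | W B1 → L1 miss wb→B5 [D]
  3 | R B1 → L1 hit [D]
  4 | R B1 → L1 hit [D]
  5 | R B5 → L1 miss wb→B1 [-]
  6 | R B3 → L1 miss [-]
  7 | W B4 → L0 miss [D]
  8 | R B0 → L0 miss wb→B4 [-]
  9 | W B1 → L1 miss [D]
  10 | W B1 → L1 hit [D]
  11 | R B1 → L1 hit [D]

DIRTY = [1]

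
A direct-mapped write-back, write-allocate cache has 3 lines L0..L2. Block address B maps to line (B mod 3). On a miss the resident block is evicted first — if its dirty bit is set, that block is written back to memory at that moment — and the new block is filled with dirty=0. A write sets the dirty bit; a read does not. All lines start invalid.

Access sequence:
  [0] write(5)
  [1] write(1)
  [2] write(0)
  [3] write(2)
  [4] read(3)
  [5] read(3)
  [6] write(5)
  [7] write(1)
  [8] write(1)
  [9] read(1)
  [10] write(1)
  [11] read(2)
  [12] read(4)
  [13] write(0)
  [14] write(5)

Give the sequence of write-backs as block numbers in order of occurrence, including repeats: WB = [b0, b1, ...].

WB = [5, 0, 2, 5, 1]

  0 | W B5 → L2 miss [D]
  1 | W B1 → L1 miss [D]
  2 | W B0 → L0 miss [D]
  3 | W B2 → L2 miss wb→B5 [D]
  4 | R B3 → L0 miss wb→B0 [-]
  5 | R B3 → L0 hit [-]
  6 | W B5 → L2 miss wb→B2 [D]
  7 | W B1 → L1 hit [D]
  8 | W B1 → L1 hit [D]
  9 | R B1 → L1 hit [D]
  10 | W B1 → L1 hit [D]
  11 | R B2 → L2 miss wb→B5 [-]
  12 | R B4 → L1 miss wb→B1 [-]
  13 | W B0 → L0 miss [D]
  14 | W B5 → L2 miss [D]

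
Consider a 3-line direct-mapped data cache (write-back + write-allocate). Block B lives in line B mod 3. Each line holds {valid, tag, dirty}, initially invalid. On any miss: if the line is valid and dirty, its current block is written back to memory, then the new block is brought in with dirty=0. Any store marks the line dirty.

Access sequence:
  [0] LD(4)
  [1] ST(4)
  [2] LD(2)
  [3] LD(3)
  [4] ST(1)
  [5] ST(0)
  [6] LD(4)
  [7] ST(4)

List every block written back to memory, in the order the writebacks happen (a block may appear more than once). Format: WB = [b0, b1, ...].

0: R B4 -> L1 miss  d=-]
1: W B4 -> L1 hit  d=D]
2: R B2 -> L2 miss  d=-]
3: R B3 -> L0 miss  d=-]
4: W B1 -> L1 miss wb->B4  d=D]
5: W B0 -> L0 miss  d=D]
6: R B4 -> L1 miss wb->B1  d=-]
7: W B4 -> L1 hit  d=D]

WB = [4, 1]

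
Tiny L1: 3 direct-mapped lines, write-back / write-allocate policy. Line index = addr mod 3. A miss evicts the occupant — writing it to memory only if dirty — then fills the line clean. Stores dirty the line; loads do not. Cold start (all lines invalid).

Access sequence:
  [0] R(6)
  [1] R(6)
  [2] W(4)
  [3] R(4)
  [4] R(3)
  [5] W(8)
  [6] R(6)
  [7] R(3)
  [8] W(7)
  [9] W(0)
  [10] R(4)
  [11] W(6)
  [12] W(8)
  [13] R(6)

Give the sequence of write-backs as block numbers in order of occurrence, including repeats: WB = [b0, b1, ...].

0: R B6 -> L0 miss  d=-]
1: R B6 -> L0 hit  d=-]
2: W B4 -> L1 miss  d=D]
3: R B4 -> L1 hit  d=D]
4: R B3 -> L0 miss  d=-]
5: W B8 -> L2 miss  d=D]
6: R B6 -> L0 miss  d=-]
7: R B3 -> L0 miss  d=-]
8: W B7 -> L1 miss wb->B4  d=D]
9: W B0 -> L0 miss  d=D]
10: R B4 -> L1 miss wb->B7  d=-]
11: W B6 -> L0 miss wb->B0  d=D]
12: W B8 -> L2 hit  d=D]
13: R B6 -> L0 hit  d=D]

WB = [4, 7, 0]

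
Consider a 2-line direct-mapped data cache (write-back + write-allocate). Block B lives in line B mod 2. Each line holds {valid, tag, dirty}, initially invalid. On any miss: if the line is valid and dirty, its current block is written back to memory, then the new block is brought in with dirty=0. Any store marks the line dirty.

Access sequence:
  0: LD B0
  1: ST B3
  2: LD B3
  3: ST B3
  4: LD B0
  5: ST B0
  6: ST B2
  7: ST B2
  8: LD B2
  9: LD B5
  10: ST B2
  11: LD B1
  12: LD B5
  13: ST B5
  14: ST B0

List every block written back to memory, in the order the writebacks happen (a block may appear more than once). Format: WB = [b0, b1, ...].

WB = [0, 3, 2]

  0 | R B0 → L0 miss [-]
  1 | W B3 → L1 miss [D]
  2 | R B3 → L1 hit [D]
  3 | W B3 → L1 hit [D]
  4 | R B0 → L0 hit [-]
  5 | W B0 → L0 hit [D]
  6 | W B2 → L0 miss wb→B0 [D]
  7 | W B2 → L0 hit [D]
  8 | R B2 → L0 hit [D]
  9 | R B5 → L1 miss wb→B3 [-]
  10 | W B2 → L0 hit [D]
  11 | R B1 → L1 miss [-]
  12 | R B5 → L1 miss [-]
  13 | W B5 → L1 hit [D]
  14 | W B0 → L0 miss wb→B2 [D]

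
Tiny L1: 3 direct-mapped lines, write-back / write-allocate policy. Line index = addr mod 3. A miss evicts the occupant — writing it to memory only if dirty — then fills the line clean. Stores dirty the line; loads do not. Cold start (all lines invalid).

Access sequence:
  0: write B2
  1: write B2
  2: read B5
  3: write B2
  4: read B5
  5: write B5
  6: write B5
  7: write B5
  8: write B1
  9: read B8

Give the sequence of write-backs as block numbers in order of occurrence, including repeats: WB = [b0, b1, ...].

0: W B2 -> L2 miss  d=D]
1: W B2 -> L2 hit  d=D]
2: R B5 -> L2 miss wb->B2  d=-]
3: W B2 -> L2 miss  d=D]
4: R B5 -> L2 miss wb->B2  d=-]
5: W B5 -> L2 hit  d=D]
6: W B5 -> L2 hit  d=D]
7: W B5 -> L2 hit  d=D]
8: W B1 -> L1 miss  d=D]
9: R B8 -> L2 miss wb->B5  d=-]

WB = [2, 2, 5]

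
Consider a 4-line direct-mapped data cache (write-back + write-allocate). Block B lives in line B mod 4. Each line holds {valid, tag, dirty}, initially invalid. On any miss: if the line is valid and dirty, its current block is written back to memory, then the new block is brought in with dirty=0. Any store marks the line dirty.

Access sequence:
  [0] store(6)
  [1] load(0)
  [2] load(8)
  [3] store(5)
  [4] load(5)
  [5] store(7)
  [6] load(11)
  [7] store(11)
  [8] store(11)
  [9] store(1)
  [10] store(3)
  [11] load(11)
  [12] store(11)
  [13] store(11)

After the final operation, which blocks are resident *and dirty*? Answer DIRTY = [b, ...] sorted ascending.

DIRTY = [1, 6, 11]

  0 | W B6 → L2 miss [D]
  1 | R B0 → L0 miss [-]
  2 | R B8 → L0 miss [-]
  3 | W B5 → L1 miss [D]
  4 | R B5 → L1 hit [D]
  5 | W B7 → L3 miss [D]
  6 | R B11 → L3 miss wb→B7 [-]
  7 | W B11 → L3 hit [D]
  8 | W B11 → L3 hit [D]
  9 | W B1 → L1 miss wb→B5 [D]
  10 | W B3 → L3 miss wb→B11 [D]
  11 | R B11 → L3 miss wb→B3 [-]
  12 | W B11 → L3 hit [D]
  13 | W B11 → L3 hit [D]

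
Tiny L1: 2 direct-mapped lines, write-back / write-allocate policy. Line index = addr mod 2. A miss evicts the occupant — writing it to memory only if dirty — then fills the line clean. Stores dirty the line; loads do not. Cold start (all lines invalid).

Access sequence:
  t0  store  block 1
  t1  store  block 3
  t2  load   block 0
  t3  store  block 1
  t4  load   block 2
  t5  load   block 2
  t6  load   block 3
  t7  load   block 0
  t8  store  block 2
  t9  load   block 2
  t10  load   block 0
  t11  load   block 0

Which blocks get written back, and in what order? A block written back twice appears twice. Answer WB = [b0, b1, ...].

0: W B1 -> L1 miss  d=D]
1: W B3 -> L1 miss wb->B1  d=D]
2: R B0 -> L0 miss  d=-]
3: W B1 -> L1 miss wb->B3  d=D]
4: R B2 -> L0 miss  d=-]
5: R B2 -> L0 hit  d=-]
6: R B3 -> L1 miss wb->B1  d=-]
7: R B0 -> L0 miss  d=-]
8: W B2 -> L0 miss  d=D]
9: R B2 -> L0 hit  d=D]
10: R B0 -> L0 miss wb->B2  d=-]
11: R B0 -> L0 hit  d=-]

WB = [1, 3, 1, 2]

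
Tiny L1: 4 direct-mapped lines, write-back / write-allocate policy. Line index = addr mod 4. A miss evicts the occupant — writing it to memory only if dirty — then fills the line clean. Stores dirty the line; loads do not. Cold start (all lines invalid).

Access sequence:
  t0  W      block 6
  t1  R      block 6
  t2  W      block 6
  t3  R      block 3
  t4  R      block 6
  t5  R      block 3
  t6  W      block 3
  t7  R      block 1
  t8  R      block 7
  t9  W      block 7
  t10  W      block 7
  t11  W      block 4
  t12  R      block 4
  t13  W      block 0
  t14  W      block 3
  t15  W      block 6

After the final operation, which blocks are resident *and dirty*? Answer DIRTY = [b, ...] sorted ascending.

0: W B6 → L2 miss [D]
1: R B6 → L2 hit [D]
2: W B6 → L2 hit [D]
3: R B3 → L3 miss [-]
4: R B6 → L2 hit [D]
5: R B3 → L3 hit [-]
6: W B3 → L3 hit [D]
7: R B1 → L1 miss [-]
8: R B7 → L3 miss wb→B3 [-]
9: W B7 → L3 hit [D]
10: W B7 → L3 hit [D]
11: W B4 → L0 miss [D]
12: R B4 → L0 hit [D]
13: W B0 → L0 miss wb→B4 [D]
14: W B3 → L3 miss wb→B7 [D]
15: W B6 → L2 hit [D]

DIRTY = [0, 3, 6]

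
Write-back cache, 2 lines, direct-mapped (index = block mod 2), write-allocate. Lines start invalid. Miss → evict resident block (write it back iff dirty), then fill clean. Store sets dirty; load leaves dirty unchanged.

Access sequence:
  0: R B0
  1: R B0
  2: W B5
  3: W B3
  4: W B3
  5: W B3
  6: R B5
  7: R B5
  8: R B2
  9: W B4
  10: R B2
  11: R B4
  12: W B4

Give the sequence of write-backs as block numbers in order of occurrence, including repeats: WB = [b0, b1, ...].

0: R B0 -> L0 miss  d=-]
1: R B0 -> L0 hit  d=-]
2: W B5 -> L1 miss  d=D]
3: W B3 -> L1 miss wb->B5  d=D]
4: W B3 -> L1 hit  d=D]
5: W B3 -> L1 hit  d=D]
6: R B5 -> L1 miss wb->B3  d=-]
7: R B5 -> L1 hit  d=-]
8: R B2 -> L0 miss  d=-]
9: W B4 -> L0 miss  d=D]
10: R B2 -> L0 miss wb->B4  d=-]
11: R B4 -> L0 miss  d=-]
12: W B4 -> L0 hit  d=D]

WB = [5, 3, 4]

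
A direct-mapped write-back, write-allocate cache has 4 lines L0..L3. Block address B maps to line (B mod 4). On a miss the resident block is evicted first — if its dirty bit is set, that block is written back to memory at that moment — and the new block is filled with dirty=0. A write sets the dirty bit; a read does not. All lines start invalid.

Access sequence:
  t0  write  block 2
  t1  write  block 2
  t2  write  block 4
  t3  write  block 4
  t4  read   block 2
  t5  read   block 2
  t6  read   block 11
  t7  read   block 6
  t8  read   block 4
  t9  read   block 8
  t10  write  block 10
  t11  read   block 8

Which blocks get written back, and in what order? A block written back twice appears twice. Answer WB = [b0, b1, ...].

WB = [2, 4]

0: W B2 -> L2 miss  d=D]
1: W B2 -> L2 hit  d=D]
2: W B4 -> L0 miss  d=D]
3: W B4 -> L0 hit  d=D]
4: R B2 -> L2 hit  d=D]
5: R B2 -> L2 hit  d=D]
6: R B11 -> L3 miss  d=-]
7: R B6 -> L2 miss wb->B2  d=-]
8: R B4 -> L0 hit  d=D]
9: R B8 -> L0 miss wb->B4  d=-]
10: W B10 -> L2 miss  d=D]
11: R B8 -> L0 hit  d=-]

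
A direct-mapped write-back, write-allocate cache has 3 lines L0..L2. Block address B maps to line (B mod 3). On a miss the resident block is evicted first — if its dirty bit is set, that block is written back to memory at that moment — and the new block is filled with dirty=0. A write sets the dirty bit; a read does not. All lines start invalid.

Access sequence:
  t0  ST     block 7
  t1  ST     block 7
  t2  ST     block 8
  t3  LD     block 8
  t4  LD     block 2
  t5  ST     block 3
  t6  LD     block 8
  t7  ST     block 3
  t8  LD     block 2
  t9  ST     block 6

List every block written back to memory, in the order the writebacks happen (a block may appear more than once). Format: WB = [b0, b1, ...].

WB = [8, 3]

0: W B7 -> L1 miss  d=D]
1: W B7 -> L1 hit  d=D]
2: W B8 -> L2 miss  d=D]
3: R B8 -> L2 hit  d=D]
4: R B2 -> L2 miss wb->B8  d=-]
5: W B3 -> L0 miss  d=D]
6: R B8 -> L2 miss  d=-]
7: W B3 -> L0 hit  d=D]
8: R B2 -> L2 miss  d=-]
9: W B6 -> L0 miss wb->B3  d=D]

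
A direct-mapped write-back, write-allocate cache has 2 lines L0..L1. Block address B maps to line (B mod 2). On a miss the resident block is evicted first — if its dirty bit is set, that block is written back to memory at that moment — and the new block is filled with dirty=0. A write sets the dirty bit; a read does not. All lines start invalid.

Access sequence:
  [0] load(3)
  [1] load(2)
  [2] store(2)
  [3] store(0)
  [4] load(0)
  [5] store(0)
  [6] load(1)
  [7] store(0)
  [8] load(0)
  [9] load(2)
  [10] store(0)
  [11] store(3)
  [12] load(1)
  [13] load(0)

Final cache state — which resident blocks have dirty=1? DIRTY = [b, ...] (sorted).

DIRTY = [0]

0: R B3 → L1 miss [-]
1: R B2 → L0 miss [-]
2: W B2 → L0 hit [D]
3: W B0 → L0 miss wb→B2 [D]
4: R B0 → L0 hit [D]
5: W B0 → L0 hit [D]
6: R B1 → L1 miss [-]
7: W B0 → L0 hit [D]
8: R B0 → L0 hit [D]
9: R B2 → L0 miss wb→B0 [-]
10: W B0 → L0 miss [D]
11: W B3 → L1 miss [D]
12: R B1 → L1 miss wb→B3 [-]
13: R B0 → L0 hit [D]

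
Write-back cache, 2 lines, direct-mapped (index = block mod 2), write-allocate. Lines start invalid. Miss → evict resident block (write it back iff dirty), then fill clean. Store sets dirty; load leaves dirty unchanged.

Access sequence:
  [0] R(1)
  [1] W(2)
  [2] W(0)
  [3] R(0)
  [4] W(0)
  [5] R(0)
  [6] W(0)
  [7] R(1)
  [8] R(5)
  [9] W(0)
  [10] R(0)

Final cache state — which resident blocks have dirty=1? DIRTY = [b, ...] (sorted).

0: R B1 → L1 miss [-]
1: W B2 → L0 miss [D]
2: W B0 → L0 miss wb→B2 [D]
3: R B0 → L0 hit [D]
4: W B0 → L0 hit [D]
5: R B0 → L0 hit [D]
6: W B0 → L0 hit [D]
7: R B1 → L1 hit [-]
8: R B5 → L1 miss [-]
9: W B0 → L0 hit [D]
10: R B0 → L0 hit [D]

DIRTY = [0]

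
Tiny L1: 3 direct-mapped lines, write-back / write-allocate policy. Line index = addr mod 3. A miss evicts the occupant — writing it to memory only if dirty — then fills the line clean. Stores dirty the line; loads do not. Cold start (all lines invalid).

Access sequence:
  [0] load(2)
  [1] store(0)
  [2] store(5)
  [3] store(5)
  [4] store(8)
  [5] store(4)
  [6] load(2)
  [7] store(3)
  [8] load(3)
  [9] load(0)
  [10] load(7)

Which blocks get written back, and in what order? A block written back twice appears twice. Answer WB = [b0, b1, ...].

WB = [5, 8, 0, 3, 4]

0: R B2 → L2 miss [-]
1: W B0 → L0 miss [D]
2: W B5 → L2 miss [D]
3: W B5 → L2 hit [D]
4: W B8 → L2 miss wb→B5 [D]
5: W B4 → L1 miss [D]
6: R B2 → L2 miss wb→B8 [-]
7: W B3 → L0 miss wb→B0 [D]
8: R B3 → L0 hit [D]
9: R B0 → L0 miss wb→B3 [-]
10: R B7 → L1 miss wb→B4 [-]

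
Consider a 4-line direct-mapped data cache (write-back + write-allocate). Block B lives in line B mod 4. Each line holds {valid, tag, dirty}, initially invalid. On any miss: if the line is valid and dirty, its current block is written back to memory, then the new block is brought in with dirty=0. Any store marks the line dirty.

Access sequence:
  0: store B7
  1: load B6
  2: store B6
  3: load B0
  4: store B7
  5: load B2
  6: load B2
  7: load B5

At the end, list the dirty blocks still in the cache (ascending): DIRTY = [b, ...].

  0 | W B7 → L3 miss [D]
  1 | R B6 → L2 miss [-]
  2 | W B6 → L2 hit [D]
  3 | R B0 → L0 miss [-]
  4 | W B7 → L3 hit [D]
  5 | R B2 → L2 miss wb→B6 [-]
  6 | R B2 → L2 hit [-]
  7 | R B5 → L1 miss [-]

DIRTY = [7]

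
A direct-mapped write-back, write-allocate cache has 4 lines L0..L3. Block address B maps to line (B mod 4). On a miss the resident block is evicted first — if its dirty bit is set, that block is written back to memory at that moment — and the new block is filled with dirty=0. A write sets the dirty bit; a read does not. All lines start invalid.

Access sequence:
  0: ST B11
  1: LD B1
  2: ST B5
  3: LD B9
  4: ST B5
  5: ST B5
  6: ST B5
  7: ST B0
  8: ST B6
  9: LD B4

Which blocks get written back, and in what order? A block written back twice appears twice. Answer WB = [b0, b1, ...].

WB = [5, 0]

  0 | W B11 → L3 miss [D]
  1 | R B1 → L1 miss [-]
  2 | W B5 → L1 miss [D]
  3 | R B9 → L1 miss wb→B5 [-]
  4 | W B5 → L1 miss [D]
  5 | W B5 → L1 hit [D]
  6 | W B5 → L1 hit [D]
  7 | W B0 → L0 miss [D]
  8 | W B6 → L2 miss [D]
  9 | R B4 → L0 miss wb→B0 [-]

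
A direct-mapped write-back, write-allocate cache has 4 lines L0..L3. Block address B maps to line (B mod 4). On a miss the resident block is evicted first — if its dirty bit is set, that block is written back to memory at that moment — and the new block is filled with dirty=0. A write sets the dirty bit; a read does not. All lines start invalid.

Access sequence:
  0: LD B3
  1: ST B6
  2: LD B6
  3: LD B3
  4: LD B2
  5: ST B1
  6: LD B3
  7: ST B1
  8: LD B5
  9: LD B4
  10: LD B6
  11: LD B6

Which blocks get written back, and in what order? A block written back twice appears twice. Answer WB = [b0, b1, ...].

WB = [6, 1]

0: R B3 → L3 miss [-]
1: W B6 → L2 miss [D]
2: R B6 → L2 hit [D]
3: R B3 → L3 hit [-]
4: R B2 → L2 miss wb→B6 [-]
5: W B1 → L1 miss [D]
6: R B3 → L3 hit [-]
7: W B1 → L1 hit [D]
8: R B5 → L1 miss wb→B1 [-]
9: R B4 → L0 miss [-]
10: R B6 → L2 miss [-]
11: R B6 → L2 hit [-]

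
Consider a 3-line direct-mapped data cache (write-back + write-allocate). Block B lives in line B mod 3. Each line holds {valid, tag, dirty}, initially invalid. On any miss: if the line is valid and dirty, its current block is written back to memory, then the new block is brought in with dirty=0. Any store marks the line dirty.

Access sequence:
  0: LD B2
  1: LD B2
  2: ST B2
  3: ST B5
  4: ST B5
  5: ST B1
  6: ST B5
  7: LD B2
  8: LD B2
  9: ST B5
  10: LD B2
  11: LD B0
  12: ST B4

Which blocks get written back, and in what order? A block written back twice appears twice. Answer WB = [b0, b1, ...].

WB = [2, 5, 5, 1]

  0 | R B2 → L2 miss [-]
  1 | R B2 → L2 hit [-]
  2 | W B2 → L2 hit [D]
  3 | W B5 → L2 miss wb→B2 [D]
  4 | W B5 → L2 hit [D]
  5 | W B1 → L1 miss [D]
  6 | W B5 → L2 hit [D]
  7 | R B2 → L2 miss wb→B5 [-]
  8 | R B2 → L2 hit [-]
  9 | W B5 → L2 miss [D]
  10 | R B2 → L2 miss wb→B5 [-]
  11 | R B0 → L0 miss [-]
  12 | W B4 → L1 miss wb→B1 [D]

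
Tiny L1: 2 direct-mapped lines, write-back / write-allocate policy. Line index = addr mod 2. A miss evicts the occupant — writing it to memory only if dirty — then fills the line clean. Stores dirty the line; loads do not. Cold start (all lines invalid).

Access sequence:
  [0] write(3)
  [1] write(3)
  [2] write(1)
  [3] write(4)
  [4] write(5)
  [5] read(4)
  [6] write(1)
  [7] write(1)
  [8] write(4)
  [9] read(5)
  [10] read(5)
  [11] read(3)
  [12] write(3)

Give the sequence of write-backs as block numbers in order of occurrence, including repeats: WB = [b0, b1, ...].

WB = [3, 1, 5, 1]

0: W B3 → L1 miss [D]
1: W B3 → L1 hit [D]
2: W B1 → L1 miss wb→B3 [D]
3: W B4 → L0 miss [D]
4: W B5 → L1 miss wb→B1 [D]
5: R B4 → L0 hit [D]
6: W B1 → L1 miss wb→B5 [D]
7: W B1 → L1 hit [D]
8: W B4 → L0 hit [D]
9: R B5 → L1 miss wb→B1 [-]
10: R B5 → L1 hit [-]
11: R B3 → L1 miss [-]
12: W B3 → L1 hit [D]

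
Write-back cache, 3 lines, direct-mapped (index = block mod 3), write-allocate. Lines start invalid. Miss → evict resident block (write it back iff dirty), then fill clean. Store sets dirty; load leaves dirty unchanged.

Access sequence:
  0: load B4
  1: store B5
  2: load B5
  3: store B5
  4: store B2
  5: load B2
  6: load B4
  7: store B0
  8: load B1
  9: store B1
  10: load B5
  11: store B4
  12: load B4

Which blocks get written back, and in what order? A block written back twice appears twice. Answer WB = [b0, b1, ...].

WB = [5, 2, 1]

0: R B4 → L1 miss [-]
1: W B5 → L2 miss [D]
2: R B5 → L2 hit [D]
3: W B5 → L2 hit [D]
4: W B2 → L2 miss wb→B5 [D]
5: R B2 → L2 hit [D]
6: R B4 → L1 hit [-]
7: W B0 → L0 miss [D]
8: R B1 → L1 miss [-]
9: W B1 → L1 hit [D]
10: R B5 → L2 miss wb→B2 [-]
11: W B4 → L1 miss wb→B1 [D]
12: R B4 → L1 hit [D]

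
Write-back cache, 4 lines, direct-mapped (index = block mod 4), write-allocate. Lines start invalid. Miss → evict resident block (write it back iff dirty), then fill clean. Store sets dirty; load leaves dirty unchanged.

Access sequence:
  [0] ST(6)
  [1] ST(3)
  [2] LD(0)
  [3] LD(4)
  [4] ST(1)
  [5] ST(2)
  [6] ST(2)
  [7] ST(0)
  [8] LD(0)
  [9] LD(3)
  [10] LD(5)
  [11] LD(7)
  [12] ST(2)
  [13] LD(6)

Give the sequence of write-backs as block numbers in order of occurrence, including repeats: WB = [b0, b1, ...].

0: W B6 -> L2 miss  d=D]
1: W B3 -> L3 miss  d=D]
2: R B0 -> L0 miss  d=-]
3: R B4 -> L0 miss  d=-]
4: W B1 -> L1 miss  d=D]
5: W B2 -> L2 miss wb->B6  d=D]
6: W B2 -> L2 hit  d=D]
7: W B0 -> L0 miss  d=D]
8: R B0 -> L0 hit  d=D]
9: R B3 -> L3 hit  d=D]
10: R B5 -> L1 miss wb->B1  d=-]
11: R B7 -> L3 miss wb->B3  d=-]
12: W B2 -> L2 hit  d=D]
13: R B6 -> L2 miss wb->B2  d=-]

WB = [6, 1, 3, 2]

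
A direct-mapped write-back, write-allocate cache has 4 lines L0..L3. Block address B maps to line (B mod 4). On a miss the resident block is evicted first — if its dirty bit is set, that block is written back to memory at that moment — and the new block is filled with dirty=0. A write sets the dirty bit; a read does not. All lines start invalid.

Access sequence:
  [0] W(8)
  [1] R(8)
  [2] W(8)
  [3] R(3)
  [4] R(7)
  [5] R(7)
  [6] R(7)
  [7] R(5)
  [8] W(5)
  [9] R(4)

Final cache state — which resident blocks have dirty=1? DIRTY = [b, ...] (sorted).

DIRTY = [5]

0: W B8 → L0 miss [D]
1: R B8 → L0 hit [D]
2: W B8 → L0 hit [D]
3: R B3 → L3 miss [-]
4: R B7 → L3 miss [-]
5: R B7 → L3 hit [-]
6: R B7 → L3 hit [-]
7: R B5 → L1 miss [-]
8: W B5 → L1 hit [D]
9: R B4 → L0 miss wb→B8 [-]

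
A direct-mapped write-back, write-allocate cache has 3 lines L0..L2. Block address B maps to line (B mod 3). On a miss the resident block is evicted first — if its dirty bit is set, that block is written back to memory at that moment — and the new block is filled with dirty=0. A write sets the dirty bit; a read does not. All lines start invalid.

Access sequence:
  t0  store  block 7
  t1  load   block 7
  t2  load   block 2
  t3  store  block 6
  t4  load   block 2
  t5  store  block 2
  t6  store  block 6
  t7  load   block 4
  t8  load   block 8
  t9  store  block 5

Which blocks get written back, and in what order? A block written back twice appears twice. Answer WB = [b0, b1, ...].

0: W B7 → L1 miss [D]
1: R B7 → L1 hit [D]
2: R B2 → L2 miss [-]
3: W B6 → L0 miss [D]
4: R B2 → L2 hit [-]
5: W B2 → L2 hit [D]
6: W B6 → L0 hit [D]
7: R B4 → L1 miss wb→B7 [-]
8: R B8 → L2 miss wb→B2 [-]
9: W B5 → L2 miss [D]

WB = [7, 2]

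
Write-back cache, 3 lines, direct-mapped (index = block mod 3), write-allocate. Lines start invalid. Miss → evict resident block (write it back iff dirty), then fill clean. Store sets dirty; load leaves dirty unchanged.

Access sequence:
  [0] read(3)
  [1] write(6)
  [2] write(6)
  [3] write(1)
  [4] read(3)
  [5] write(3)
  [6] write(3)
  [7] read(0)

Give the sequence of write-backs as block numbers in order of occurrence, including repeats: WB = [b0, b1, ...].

WB = [6, 3]

0: R B3 -> L0 miss  d=-]
1: W B6 -> L0 miss  d=D]
2: W B6 -> L0 hit  d=D]
3: W B1 -> L1 miss  d=D]
4: R B3 -> L0 miss wb->B6  d=-]
5: W B3 -> L0 hit  d=D]
6: W B3 -> L0 hit  d=D]
7: R B0 -> L0 miss wb->B3  d=-]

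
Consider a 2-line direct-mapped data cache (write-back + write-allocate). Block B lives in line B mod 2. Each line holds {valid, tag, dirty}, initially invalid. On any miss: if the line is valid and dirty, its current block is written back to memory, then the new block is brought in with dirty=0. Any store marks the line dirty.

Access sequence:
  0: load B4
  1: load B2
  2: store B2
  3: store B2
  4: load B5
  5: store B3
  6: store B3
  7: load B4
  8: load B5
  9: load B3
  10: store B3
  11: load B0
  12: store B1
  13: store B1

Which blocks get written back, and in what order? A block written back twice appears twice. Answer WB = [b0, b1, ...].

WB = [2, 3, 3]

0: R B4 -> L0 miss  d=-]
1: R B2 -> L0 miss  d=-]
2: W B2 -> L0 hit  d=D]
3: W B2 -> L0 hit  d=D]
4: R B5 -> L1 miss  d=-]
5: W B3 -> L1 miss  d=D]
6: W B3 -> L1 hit  d=D]
7: R B4 -> L0 miss wb->B2  d=-]
8: R B5 -> L1 miss wb->B3  d=-]
9: R B3 -> L1 miss  d=-]
10: W B3 -> L1 hit  d=D]
11: R B0 -> L0 miss  d=-]
12: W B1 -> L1 miss wb->B3  d=D]
13: W B1 -> L1 hit  d=D]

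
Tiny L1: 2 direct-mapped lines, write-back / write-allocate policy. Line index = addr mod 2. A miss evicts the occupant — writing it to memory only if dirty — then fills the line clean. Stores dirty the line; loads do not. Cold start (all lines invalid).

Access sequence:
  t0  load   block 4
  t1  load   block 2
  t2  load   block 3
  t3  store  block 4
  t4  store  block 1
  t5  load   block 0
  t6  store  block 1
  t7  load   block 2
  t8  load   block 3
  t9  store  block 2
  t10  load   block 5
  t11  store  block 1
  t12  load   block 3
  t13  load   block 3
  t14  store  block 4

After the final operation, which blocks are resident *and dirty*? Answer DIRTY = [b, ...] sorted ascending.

  0 | R B4 → L0 miss [-]
  1 | R B2 → L0 miss [-]
  2 | R B3 → L1 miss [-]
  3 | W B4 → L0 miss [D]
  4 | W B1 → L1 miss [D]
  5 | R B0 → L0 miss wb→B4 [-]
  6 | W B1 → L1 hit [D]
  7 | R B2 → L0 miss [-]
  8 | R B3 → L1 miss wb→B1 [-]
  9 | W B2 → L0 hit [D]
  10 | R B5 → L1 miss [-]
  11 | W B1 → L1 miss [D]
  12 | R B3 → L1 miss wb→B1 [-]
  13 | R B3 → L1 hit [-]
  14 | W B4 → L0 miss wb→B2 [D]

DIRTY = [4]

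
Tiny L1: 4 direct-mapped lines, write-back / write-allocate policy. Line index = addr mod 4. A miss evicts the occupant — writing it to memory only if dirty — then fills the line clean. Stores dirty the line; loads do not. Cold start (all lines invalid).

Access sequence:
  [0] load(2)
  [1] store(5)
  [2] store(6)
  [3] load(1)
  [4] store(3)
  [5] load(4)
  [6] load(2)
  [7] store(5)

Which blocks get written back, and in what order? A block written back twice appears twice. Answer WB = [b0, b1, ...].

WB = [5, 6]

  0 | R B2 → L2 miss [-]
  1 | W B5 → L1 miss [D]
  2 | W B6 → L2 miss [D]
  3 | R B1 → L1 miss wb→B5 [-]
  4 | W B3 → L3 miss [D]
  5 | R B4 → L0 miss [-]
  6 | R B2 → L2 miss wb→B6 [-]
  7 | W B5 → L1 miss [D]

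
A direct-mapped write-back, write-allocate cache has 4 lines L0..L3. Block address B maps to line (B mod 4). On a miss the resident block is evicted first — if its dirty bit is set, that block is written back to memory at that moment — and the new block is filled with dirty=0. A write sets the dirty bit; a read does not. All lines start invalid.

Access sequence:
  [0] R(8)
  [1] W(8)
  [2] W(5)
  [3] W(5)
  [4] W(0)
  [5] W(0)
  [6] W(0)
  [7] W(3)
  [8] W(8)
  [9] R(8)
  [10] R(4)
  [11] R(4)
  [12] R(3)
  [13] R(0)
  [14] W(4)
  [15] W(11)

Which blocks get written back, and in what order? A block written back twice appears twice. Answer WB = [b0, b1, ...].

  0 | R B8 → L0 miss [-]
  1 | W B8 → L0 hit [D]
  2 | W B5 → L1 miss [D]
  3 | W B5 → L1 hit [D]
  4 | W B0 → L0 miss wb→B8 [D]
  5 | W B0 → L0 hit [D]
  6 | W B0 → L0 hit [D]
  7 | W B3 → L3 miss [D]
  8 | W B8 → L0 miss wb→B0 [D]
  9 | R B8 → L0 hit [D]
  10 | R B4 → L0 miss wb→B8 [-]
  11 | R B4 → L0 hit [-]
  12 | R B3 → L3 hit [D]
  13 | R B0 → L0 miss [-]
  14 | W B4 → L0 miss [D]
  15 | W B11 → L3 miss wb→B3 [D]

WB = [8, 0, 8, 3]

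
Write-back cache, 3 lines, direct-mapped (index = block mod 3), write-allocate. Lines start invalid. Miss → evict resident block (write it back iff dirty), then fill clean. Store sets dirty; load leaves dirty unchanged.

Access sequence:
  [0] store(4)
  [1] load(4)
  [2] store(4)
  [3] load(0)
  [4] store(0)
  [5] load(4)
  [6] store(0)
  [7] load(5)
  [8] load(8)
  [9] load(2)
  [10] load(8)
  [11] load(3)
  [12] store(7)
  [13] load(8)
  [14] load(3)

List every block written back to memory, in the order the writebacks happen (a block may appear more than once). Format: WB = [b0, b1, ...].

0: W B4 → L1 miss [D]
1: R B4 → L1 hit [D]
2: W B4 → L1 hit [D]
3: R B0 → L0 miss [-]
4: W B0 → L0 hit [D]
5: R B4 → L1 hit [D]
6: W B0 → L0 hit [D]
7: R B5 → L2 miss [-]
8: R B8 → L2 miss [-]
9: R B2 → L2 miss [-]
10: R B8 → L2 miss [-]
11: R B3 → L0 miss wb→B0 [-]
12: W B7 → L1 miss wb→B4 [D]
13: R B8 → L2 hit [-]
14: R B3 → L0 hit [-]

WB = [0, 4]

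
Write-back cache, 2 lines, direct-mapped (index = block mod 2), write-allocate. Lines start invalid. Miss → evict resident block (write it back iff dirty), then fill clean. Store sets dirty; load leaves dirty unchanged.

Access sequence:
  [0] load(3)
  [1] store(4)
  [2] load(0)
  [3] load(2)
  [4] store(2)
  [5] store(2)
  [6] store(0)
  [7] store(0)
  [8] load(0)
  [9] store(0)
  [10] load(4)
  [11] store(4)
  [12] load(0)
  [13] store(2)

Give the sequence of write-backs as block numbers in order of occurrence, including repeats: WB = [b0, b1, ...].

0: R B3 → L1 miss [-]
1: W B4 → L0 miss [D]
2: R B0 → L0 miss wb→B4 [-]
3: R B2 → L0 miss [-]
4: W B2 → L0 hit [D]
5: W B2 → L0 hit [D]
6: W B0 → L0 miss wb→B2 [D]
7: W B0 → L0 hit [D]
8: R B0 → L0 hit [D]
9: W B0 → L0 hit [D]
10: R B4 → L0 miss wb→B0 [-]
11: W B4 → L0 hit [D]
12: R B0 → L0 miss wb→B4 [-]
13: W B2 → L0 miss [D]

WB = [4, 2, 0, 4]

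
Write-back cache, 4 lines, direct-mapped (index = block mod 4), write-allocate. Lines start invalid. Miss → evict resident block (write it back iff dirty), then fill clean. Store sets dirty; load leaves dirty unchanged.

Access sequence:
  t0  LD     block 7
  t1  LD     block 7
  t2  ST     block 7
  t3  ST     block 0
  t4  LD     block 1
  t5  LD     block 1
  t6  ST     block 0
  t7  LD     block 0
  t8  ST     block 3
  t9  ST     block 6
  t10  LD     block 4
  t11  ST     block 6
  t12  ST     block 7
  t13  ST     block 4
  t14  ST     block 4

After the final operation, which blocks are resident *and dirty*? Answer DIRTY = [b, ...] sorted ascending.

DIRTY = [4, 6, 7]

  0 | R B7 → L3 miss [-]
  1 | R B7 → L3 hit [-]
  2 | W B7 → L3 hit [D]
  3 | W B0 → L0 miss [D]
  4 | R B1 → L1 miss [-]
  5 | R B1 → L1 hit [-]
  6 | W B0 → L0 hit [D]
  7 | R B0 → L0 hit [D]
  8 | W B3 → L3 miss wb→B7 [D]
  9 | W B6 → L2 miss [D]
  10 | R B4 → L0 miss wb→B0 [-]
  11 | W B6 → L2 hit [D]
  12 | W B7 → L3 miss wb→B3 [D]
  13 | W B4 → L0 hit [D]
  14 | W B4 → L0 hit [D]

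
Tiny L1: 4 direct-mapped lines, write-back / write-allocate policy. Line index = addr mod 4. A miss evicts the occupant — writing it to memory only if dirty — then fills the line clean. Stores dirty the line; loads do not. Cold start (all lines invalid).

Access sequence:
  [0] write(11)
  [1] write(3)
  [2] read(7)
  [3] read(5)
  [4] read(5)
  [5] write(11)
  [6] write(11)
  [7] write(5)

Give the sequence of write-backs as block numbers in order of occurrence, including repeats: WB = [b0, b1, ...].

  0 | W B11 → L3 miss [D]
  1 | W B3 → L3 miss wb→B11 [D]
  2 | R B7 → L3 miss wb→B3 [-]
  3 | R B5 → L1 miss [-]
  4 | R B5 → L1 hit [-]
  5 | W B11 → L3 miss [D]
  6 | W B11 → L3 hit [D]
  7 | W B5 → L1 hit [D]

WB = [11, 3]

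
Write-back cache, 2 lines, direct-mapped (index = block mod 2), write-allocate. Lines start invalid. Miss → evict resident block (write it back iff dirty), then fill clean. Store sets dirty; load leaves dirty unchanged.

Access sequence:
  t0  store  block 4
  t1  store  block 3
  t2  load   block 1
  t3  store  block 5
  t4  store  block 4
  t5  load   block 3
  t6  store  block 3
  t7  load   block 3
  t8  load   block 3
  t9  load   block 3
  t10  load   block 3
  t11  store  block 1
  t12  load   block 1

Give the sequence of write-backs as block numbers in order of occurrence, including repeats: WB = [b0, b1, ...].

  0 | W B4 → L0 miss [D]
  1 | W B3 → L1 miss [D]
  2 | R B1 → L1 miss wb→B3 [-]
  3 | W B5 → L1 miss [D]
  4 | W B4 → L0 hit [D]
  5 | R B3 → L1 miss wb→B5 [-]
  6 | W B3 → L1 hit [D]
  7 | R B3 → L1 hit [D]
  8 | R B3 → L1 hit [D]
  9 | R B3 → L1 hit [D]
  10 | R B3 → L1 hit [D]
  11 | W B1 → L1 miss wb→B3 [D]
  12 | R B1 → L1 hit [D]

WB = [3, 5, 3]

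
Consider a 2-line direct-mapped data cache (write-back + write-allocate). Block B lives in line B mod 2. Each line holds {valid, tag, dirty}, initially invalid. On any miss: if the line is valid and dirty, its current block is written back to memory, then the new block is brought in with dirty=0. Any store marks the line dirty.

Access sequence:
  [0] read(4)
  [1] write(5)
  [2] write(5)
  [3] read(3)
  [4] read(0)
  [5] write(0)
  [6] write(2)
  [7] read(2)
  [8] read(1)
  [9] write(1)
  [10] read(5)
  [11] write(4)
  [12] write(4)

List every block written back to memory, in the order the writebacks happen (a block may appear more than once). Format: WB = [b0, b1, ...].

  0 | R B4 → L0 miss [-]
  1 | W B5 → L1 miss [D]
  2 | W B5 → L1 hit [D]
  3 | R B3 → L1 miss wb→B5 [-]
  4 | R B0 → L0 miss [-]
  5 | W B0 → L0 hit [D]
  6 | W B2 → L0 miss wb→B0 [D]
  7 | R B2 → L0 hit [D]
  8 | R B1 → L1 miss [-]
  9 | W B1 → L1 hit [D]
  10 | R B5 → L1 miss wb→B1 [-]
  11 | W B4 → L0 miss wb→B2 [D]
  12 | W B4 → L0 hit [D]

WB = [5, 0, 1, 2]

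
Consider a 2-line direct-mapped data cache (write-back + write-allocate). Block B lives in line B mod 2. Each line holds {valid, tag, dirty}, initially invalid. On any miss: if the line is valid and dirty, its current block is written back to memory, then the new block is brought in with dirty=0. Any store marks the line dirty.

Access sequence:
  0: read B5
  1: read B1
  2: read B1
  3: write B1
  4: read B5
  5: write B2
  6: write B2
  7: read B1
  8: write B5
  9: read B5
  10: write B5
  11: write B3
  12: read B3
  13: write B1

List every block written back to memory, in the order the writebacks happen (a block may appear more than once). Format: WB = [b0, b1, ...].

  0 | R B5 → L1 miss [-]
  1 | R B1 → L1 miss [-]
  2 | R B1 → L1 hit [-]
  3 | W B1 → L1 hit [D]
  4 | R B5 → L1 miss wb→B1 [-]
  5 | W B2 → L0 miss [D]
  6 | W B2 → L0 hit [D]
  7 | R B1 → L1 miss [-]
  8 | W B5 → L1 miss [D]
  9 | R B5 → L1 hit [D]
  10 | W B5 → L1 hit [D]
  11 | W B3 → L1 miss wb→B5 [D]
  12 | R B3 → L1 hit [D]
  13 | W B1 → L1 miss wb→B3 [D]

WB = [1, 5, 3]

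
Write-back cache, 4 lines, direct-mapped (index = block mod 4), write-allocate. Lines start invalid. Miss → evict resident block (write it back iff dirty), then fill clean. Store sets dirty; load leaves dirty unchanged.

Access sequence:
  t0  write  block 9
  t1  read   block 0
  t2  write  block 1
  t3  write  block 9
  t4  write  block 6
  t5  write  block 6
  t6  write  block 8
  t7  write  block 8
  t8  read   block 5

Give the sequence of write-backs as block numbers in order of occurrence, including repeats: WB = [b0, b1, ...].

  0 | W B9 → L1 miss [D]
  1 | R B0 → L0 miss [-]
  2 | W B1 → L1 miss wb→B9 [D]
  3 | W B9 → L1 miss wb→B1 [D]
  4 | W B6 → L2 miss [D]
  5 | W B6 → L2 hit [D]
  6 | W B8 → L0 miss [D]
  7 | W B8 → L0 hit [D]
  8 | R B5 → L1 miss wb→B9 [-]

WB = [9, 1, 9]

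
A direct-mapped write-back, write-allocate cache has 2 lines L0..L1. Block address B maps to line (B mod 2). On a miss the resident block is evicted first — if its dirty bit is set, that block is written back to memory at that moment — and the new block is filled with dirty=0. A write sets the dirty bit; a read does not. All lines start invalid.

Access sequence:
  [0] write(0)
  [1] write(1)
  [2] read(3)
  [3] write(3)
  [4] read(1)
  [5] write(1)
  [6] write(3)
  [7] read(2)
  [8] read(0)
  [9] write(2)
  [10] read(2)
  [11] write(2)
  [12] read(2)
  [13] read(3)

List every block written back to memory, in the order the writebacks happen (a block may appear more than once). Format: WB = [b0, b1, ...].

WB = [1, 3, 1, 0]

0: W B0 -> L0 miss  d=D]
1: W B1 -> L1 miss  d=D]
2: R B3 -> L1 miss wb->B1  d=-]
3: W B3 -> L1 hit  d=D]
4: R B1 -> L1 miss wb->B3  d=-]
5: W B1 -> L1 hit  d=D]
6: W B3 -> L1 miss wb->B1  d=D]
7: R B2 -> L0 miss wb->B0  d=-]
8: R B0 -> L0 miss  d=-]
9: W B2 -> L0 miss  d=D]
10: R B2 -> L0 hit  d=D]
11: W B2 -> L0 hit  d=D]
12: R B2 -> L0 hit  d=D]
13: R B3 -> L1 hit  d=D]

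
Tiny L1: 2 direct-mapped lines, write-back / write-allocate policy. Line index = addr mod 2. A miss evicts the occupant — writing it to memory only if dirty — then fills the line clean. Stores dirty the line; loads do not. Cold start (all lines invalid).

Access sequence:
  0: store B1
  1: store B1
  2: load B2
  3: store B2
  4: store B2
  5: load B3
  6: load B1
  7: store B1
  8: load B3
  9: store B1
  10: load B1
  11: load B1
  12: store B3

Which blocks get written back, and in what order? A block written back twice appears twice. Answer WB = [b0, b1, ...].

WB = [1, 1, 1]

0: W B1 → L1 miss [D]
1: W B1 → L1 hit [D]
2: R B2 → L0 miss [-]
3: W B2 → L0 hit [D]
4: W B2 → L0 hit [D]
5: R B3 → L1 miss wb→B1 [-]
6: R B1 → L1 miss [-]
7: W B1 → L1 hit [D]
8: R B3 → L1 miss wb→B1 [-]
9: W B1 → L1 miss [D]
10: R B1 → L1 hit [D]
11: R B1 → L1 hit [D]
12: W B3 → L1 miss wb→B1 [D]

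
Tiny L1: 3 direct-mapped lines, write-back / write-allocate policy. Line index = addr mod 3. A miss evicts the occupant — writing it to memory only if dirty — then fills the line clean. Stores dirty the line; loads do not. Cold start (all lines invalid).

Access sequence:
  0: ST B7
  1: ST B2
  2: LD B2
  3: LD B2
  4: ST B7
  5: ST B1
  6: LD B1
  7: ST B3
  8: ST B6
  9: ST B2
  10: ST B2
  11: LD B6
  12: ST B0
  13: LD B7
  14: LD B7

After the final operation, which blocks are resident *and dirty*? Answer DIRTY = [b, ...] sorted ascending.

DIRTY = [0, 2]

  0 | W B7 → L1 miss [D]
  1 | W B2 → L2 miss [D]
  2 | R B2 → L2 hit [D]
  3 | R B2 → L2 hit [D]
  4 | W B7 → L1 hit [D]
  5 | W B1 → L1 miss wb→B7 [D]
  6 | R B1 → L1 hit [D]
  7 | W B3 → L0 miss [D]
  8 | W B6 → L0 miss wb→B3 [D]
  9 | W B2 → L2 hit [D]
  10 | W B2 → L2 hit [D]
  11 | R B6 → L0 hit [D]
  12 | W B0 → L0 miss wb→B6 [D]
  13 | R B7 → L1 miss wb→B1 [-]
  14 | R B7 → L1 hit [-]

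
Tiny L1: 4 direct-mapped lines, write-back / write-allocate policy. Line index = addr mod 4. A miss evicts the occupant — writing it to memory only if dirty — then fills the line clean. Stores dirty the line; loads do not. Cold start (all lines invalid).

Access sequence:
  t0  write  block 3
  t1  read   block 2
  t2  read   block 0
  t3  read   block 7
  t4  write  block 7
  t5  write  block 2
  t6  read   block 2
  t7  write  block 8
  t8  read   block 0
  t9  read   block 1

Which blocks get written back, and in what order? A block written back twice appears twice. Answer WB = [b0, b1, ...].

WB = [3, 8]

  0 | W B3 → L3 miss [D]
  1 | R B2 → L2 miss [-]
  2 | R B0 → L0 miss [-]
  3 | R B7 → L3 miss wb→B3 [-]
  4 | W B7 → L3 hit [D]
  5 | W B2 → L2 hit [D]
  6 | R B2 → L2 hit [D]
  7 | W B8 → L0 miss [D]
  8 | R B0 → L0 miss wb→B8 [-]
  9 | R B1 → L1 miss [-]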